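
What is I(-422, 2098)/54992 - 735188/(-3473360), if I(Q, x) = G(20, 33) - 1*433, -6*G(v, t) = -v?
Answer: 7300700903/35813814960 ≈ 0.20385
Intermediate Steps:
G(v, t) = v/6 (G(v, t) = -(-1)*v/6 = v/6)
I(Q, x) = -1289/3 (I(Q, x) = (⅙)*20 - 1*433 = 10/3 - 433 = -1289/3)
I(-422, 2098)/54992 - 735188/(-3473360) = -1289/3/54992 - 735188/(-3473360) = -1289/3*1/54992 - 735188*(-1/3473360) = -1289/164976 + 183797/868340 = 7300700903/35813814960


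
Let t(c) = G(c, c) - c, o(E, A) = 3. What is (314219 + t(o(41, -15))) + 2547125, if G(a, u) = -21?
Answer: 2861320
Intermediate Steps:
t(c) = -21 - c
(314219 + t(o(41, -15))) + 2547125 = (314219 + (-21 - 1*3)) + 2547125 = (314219 + (-21 - 3)) + 2547125 = (314219 - 24) + 2547125 = 314195 + 2547125 = 2861320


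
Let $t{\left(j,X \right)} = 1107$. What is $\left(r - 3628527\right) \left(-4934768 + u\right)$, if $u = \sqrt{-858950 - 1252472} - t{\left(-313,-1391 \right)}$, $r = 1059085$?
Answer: $12682444531750 - 2569442 i \sqrt{2111422} \approx 1.2682 \cdot 10^{13} - 3.7336 \cdot 10^{9} i$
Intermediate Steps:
$u = -1107 + i \sqrt{2111422}$ ($u = \sqrt{-858950 - 1252472} - 1107 = \sqrt{-2111422} - 1107 = i \sqrt{2111422} - 1107 = -1107 + i \sqrt{2111422} \approx -1107.0 + 1453.1 i$)
$\left(r - 3628527\right) \left(-4934768 + u\right) = \left(1059085 - 3628527\right) \left(-4934768 - \left(1107 - i \sqrt{2111422}\right)\right) = - 2569442 \left(-4935875 + i \sqrt{2111422}\right) = 12682444531750 - 2569442 i \sqrt{2111422}$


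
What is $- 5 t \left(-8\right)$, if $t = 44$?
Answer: $1760$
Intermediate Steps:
$- 5 t \left(-8\right) = \left(-5\right) 44 \left(-8\right) = \left(-220\right) \left(-8\right) = 1760$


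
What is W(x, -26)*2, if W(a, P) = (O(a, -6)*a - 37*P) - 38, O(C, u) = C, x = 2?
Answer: 1856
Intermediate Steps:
W(a, P) = -38 + a² - 37*P (W(a, P) = (a*a - 37*P) - 38 = (a² - 37*P) - 38 = -38 + a² - 37*P)
W(x, -26)*2 = (-38 + 2² - 37*(-26))*2 = (-38 + 4 + 962)*2 = 928*2 = 1856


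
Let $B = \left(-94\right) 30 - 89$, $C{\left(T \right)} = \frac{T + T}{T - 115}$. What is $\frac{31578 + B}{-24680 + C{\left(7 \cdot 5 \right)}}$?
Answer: $- \frac{229352}{197447} \approx -1.1616$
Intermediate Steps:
$C{\left(T \right)} = \frac{2 T}{-115 + T}$
$B = -2909$ ($B = -2820 - 89 = -2909$)
$\frac{31578 + B}{-24680 + C{\left(7 \cdot 5 \right)}} = \frac{31578 - 2909}{-24680 + \frac{2 \cdot 7 \cdot 5}{-115 + 7 \cdot 5}} = \frac{28669}{-24680 + 2 \cdot 35 \frac{1}{-115 + 35}} = \frac{28669}{-24680 + 2 \cdot 35 \frac{1}{-80}} = \frac{28669}{-24680 + 2 \cdot 35 \left(- \frac{1}{80}\right)} = \frac{28669}{-24680 - \frac{7}{8}} = \frac{28669}{- \frac{197447}{8}} = 28669 \left(- \frac{8}{197447}\right) = - \frac{229352}{197447}$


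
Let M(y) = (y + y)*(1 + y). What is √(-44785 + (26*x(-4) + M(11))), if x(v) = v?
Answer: 5*I*√1785 ≈ 211.25*I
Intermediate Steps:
M(y) = 2*y*(1 + y) (M(y) = (2*y)*(1 + y) = 2*y*(1 + y))
√(-44785 + (26*x(-4) + M(11))) = √(-44785 + (26*(-4) + 2*11*(1 + 11))) = √(-44785 + (-104 + 2*11*12)) = √(-44785 + (-104 + 264)) = √(-44785 + 160) = √(-44625) = 5*I*√1785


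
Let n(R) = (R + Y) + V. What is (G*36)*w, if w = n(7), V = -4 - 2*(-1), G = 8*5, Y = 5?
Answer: 14400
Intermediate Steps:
G = 40
V = -2 (V = -4 + 2 = -2)
n(R) = 3 + R (n(R) = (R + 5) - 2 = (5 + R) - 2 = 3 + R)
w = 10 (w = 3 + 7 = 10)
(G*36)*w = (40*36)*10 = 1440*10 = 14400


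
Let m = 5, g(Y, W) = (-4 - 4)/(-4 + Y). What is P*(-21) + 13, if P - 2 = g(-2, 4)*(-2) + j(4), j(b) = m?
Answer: -78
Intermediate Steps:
g(Y, W) = -8/(-4 + Y)
j(b) = 5
P = 13/3 (P = 2 + (-8/(-4 - 2)*(-2) + 5) = 2 + (-8/(-6)*(-2) + 5) = 2 + (-8*(-⅙)*(-2) + 5) = 2 + ((4/3)*(-2) + 5) = 2 + (-8/3 + 5) = 2 + 7/3 = 13/3 ≈ 4.3333)
P*(-21) + 13 = (13/3)*(-21) + 13 = -91 + 13 = -78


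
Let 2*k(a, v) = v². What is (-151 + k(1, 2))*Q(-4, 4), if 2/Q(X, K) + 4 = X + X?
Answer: 149/6 ≈ 24.833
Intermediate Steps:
Q(X, K) = 2/(-4 + 2*X) (Q(X, K) = 2/(-4 + (X + X)) = 2/(-4 + 2*X))
k(a, v) = v²/2
(-151 + k(1, 2))*Q(-4, 4) = (-151 + (½)*2²)/(-2 - 4) = (-151 + (½)*4)/(-6) = (-151 + 2)*(-⅙) = -149*(-⅙) = 149/6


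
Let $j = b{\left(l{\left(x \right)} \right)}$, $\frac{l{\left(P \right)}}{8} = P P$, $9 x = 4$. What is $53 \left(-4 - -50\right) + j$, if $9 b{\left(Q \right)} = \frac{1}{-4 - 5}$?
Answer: $\frac{197477}{81} \approx 2438.0$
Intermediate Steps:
$x = \frac{4}{9}$ ($x = \frac{1}{9} \cdot 4 = \frac{4}{9} \approx 0.44444$)
$l{\left(P \right)} = 8 P^{2}$ ($l{\left(P \right)} = 8 P P = 8 P^{2}$)
$b{\left(Q \right)} = - \frac{1}{81}$ ($b{\left(Q \right)} = \frac{1}{9 \left(-4 - 5\right)} = \frac{1}{9 \left(-9\right)} = \frac{1}{9} \left(- \frac{1}{9}\right) = - \frac{1}{81}$)
$j = - \frac{1}{81} \approx -0.012346$
$53 \left(-4 - -50\right) + j = 53 \left(-4 - -50\right) - \frac{1}{81} = 53 \left(-4 + 50\right) - \frac{1}{81} = 53 \cdot 46 - \frac{1}{81} = 2438 - \frac{1}{81} = \frac{197477}{81}$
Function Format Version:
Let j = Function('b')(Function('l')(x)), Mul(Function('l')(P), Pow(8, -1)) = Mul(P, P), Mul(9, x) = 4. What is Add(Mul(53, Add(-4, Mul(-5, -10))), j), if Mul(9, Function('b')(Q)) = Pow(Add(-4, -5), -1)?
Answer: Rational(197477, 81) ≈ 2438.0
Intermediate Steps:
x = Rational(4, 9) (x = Mul(Rational(1, 9), 4) = Rational(4, 9) ≈ 0.44444)
Function('l')(P) = Mul(8, Pow(P, 2)) (Function('l')(P) = Mul(8, Mul(P, P)) = Mul(8, Pow(P, 2)))
Function('b')(Q) = Rational(-1, 81) (Function('b')(Q) = Mul(Rational(1, 9), Pow(Add(-4, -5), -1)) = Mul(Rational(1, 9), Pow(-9, -1)) = Mul(Rational(1, 9), Rational(-1, 9)) = Rational(-1, 81))
j = Rational(-1, 81) ≈ -0.012346
Add(Mul(53, Add(-4, Mul(-5, -10))), j) = Add(Mul(53, Add(-4, Mul(-5, -10))), Rational(-1, 81)) = Add(Mul(53, Add(-4, 50)), Rational(-1, 81)) = Add(Mul(53, 46), Rational(-1, 81)) = Add(2438, Rational(-1, 81)) = Rational(197477, 81)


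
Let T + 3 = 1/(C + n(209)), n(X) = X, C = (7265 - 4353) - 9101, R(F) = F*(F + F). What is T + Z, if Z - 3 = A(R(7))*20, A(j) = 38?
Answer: 4544799/5980 ≈ 760.00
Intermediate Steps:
R(F) = 2*F² (R(F) = F*(2*F) = 2*F²)
C = -6189 (C = 2912 - 9101 = -6189)
Z = 763 (Z = 3 + 38*20 = 3 + 760 = 763)
T = -17941/5980 (T = -3 + 1/(-6189 + 209) = -3 + 1/(-5980) = -3 - 1/5980 = -17941/5980 ≈ -3.0002)
T + Z = -17941/5980 + 763 = 4544799/5980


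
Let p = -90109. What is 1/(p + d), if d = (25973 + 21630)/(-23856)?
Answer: -23856/2149687907 ≈ -1.1097e-5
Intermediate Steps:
d = -47603/23856 (d = 47603*(-1/23856) = -47603/23856 ≈ -1.9954)
1/(p + d) = 1/(-90109 - 47603/23856) = 1/(-2149687907/23856) = -23856/2149687907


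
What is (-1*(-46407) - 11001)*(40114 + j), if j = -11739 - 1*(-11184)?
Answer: 1400625954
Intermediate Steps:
j = -555 (j = -11739 + 11184 = -555)
(-1*(-46407) - 11001)*(40114 + j) = (-1*(-46407) - 11001)*(40114 - 555) = (46407 - 11001)*39559 = 35406*39559 = 1400625954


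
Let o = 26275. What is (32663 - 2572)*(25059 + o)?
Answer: 1544691394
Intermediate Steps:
(32663 - 2572)*(25059 + o) = (32663 - 2572)*(25059 + 26275) = 30091*51334 = 1544691394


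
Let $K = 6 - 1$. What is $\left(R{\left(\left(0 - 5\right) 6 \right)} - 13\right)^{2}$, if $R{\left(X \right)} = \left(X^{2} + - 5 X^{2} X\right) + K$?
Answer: $18466635664$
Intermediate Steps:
$K = 5$
$R{\left(X \right)} = 5 + X^{2} - 5 X^{3}$ ($R{\left(X \right)} = \left(X^{2} + - 5 X^{2} X\right) + 5 = \left(X^{2} - 5 X^{3}\right) + 5 = 5 + X^{2} - 5 X^{3}$)
$\left(R{\left(\left(0 - 5\right) 6 \right)} - 13\right)^{2} = \left(\left(5 + \left(\left(0 - 5\right) 6\right)^{2} - 5 \left(\left(0 - 5\right) 6\right)^{3}\right) - 13\right)^{2} = \left(\left(5 + \left(\left(-5\right) 6\right)^{2} - 5 \left(\left(-5\right) 6\right)^{3}\right) - 13\right)^{2} = \left(\left(5 + \left(-30\right)^{2} - 5 \left(-30\right)^{3}\right) - 13\right)^{2} = \left(\left(5 + 900 - -135000\right) - 13\right)^{2} = \left(\left(5 + 900 + 135000\right) - 13\right)^{2} = \left(135905 - 13\right)^{2} = 135892^{2} = 18466635664$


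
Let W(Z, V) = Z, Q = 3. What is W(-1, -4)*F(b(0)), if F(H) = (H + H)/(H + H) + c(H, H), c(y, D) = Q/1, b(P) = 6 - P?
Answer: -4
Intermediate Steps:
c(y, D) = 3 (c(y, D) = 3/1 = 3*1 = 3)
F(H) = 4 (F(H) = (H + H)/(H + H) + 3 = (2*H)/((2*H)) + 3 = (2*H)*(1/(2*H)) + 3 = 1 + 3 = 4)
W(-1, -4)*F(b(0)) = -1*4 = -4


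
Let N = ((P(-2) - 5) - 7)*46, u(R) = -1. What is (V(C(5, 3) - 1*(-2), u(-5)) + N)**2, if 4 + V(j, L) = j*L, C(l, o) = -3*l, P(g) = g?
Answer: 403225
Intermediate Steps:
V(j, L) = -4 + L*j (V(j, L) = -4 + j*L = -4 + L*j)
N = -644 (N = ((-2 - 5) - 7)*46 = (-7 - 7)*46 = -14*46 = -644)
(V(C(5, 3) - 1*(-2), u(-5)) + N)**2 = ((-4 - (-3*5 - 1*(-2))) - 644)**2 = ((-4 - (-15 + 2)) - 644)**2 = ((-4 - 1*(-13)) - 644)**2 = ((-4 + 13) - 644)**2 = (9 - 644)**2 = (-635)**2 = 403225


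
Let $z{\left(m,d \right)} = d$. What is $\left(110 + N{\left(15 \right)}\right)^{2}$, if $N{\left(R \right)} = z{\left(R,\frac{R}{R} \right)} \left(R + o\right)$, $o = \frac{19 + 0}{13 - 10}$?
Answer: $\frac{155236}{9} \approx 17248.0$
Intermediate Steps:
$o = \frac{19}{3} \approx 6.3333$
$N{\left(R \right)} = \frac{19}{3} + R$ ($N{\left(R \right)} = \frac{R}{R} \left(R + \frac{19}{3}\right) = 1 \left(\frac{19}{3} + R\right) = \frac{19}{3} + R$)
$\left(110 + N{\left(15 \right)}\right)^{2} = \left(110 + \left(\frac{19}{3} + 15\right)\right)^{2} = \left(110 + \frac{64}{3}\right)^{2} = \left(\frac{394}{3}\right)^{2} = \frac{155236}{9}$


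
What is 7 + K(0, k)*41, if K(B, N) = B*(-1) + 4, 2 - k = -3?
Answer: 171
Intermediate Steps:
k = 5 (k = 2 - 1*(-3) = 2 + 3 = 5)
K(B, N) = 4 - B (K(B, N) = -B + 4 = 4 - B)
7 + K(0, k)*41 = 7 + (4 - 1*0)*41 = 7 + (4 + 0)*41 = 7 + 4*41 = 7 + 164 = 171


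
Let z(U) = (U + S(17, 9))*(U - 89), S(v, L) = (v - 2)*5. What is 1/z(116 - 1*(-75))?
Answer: 1/27132 ≈ 3.6857e-5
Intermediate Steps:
S(v, L) = -10 + 5*v (S(v, L) = (-2 + v)*5 = -10 + 5*v)
z(U) = (-89 + U)*(75 + U) (z(U) = (U + (-10 + 5*17))*(U - 89) = (U + (-10 + 85))*(-89 + U) = (U + 75)*(-89 + U) = (75 + U)*(-89 + U) = (-89 + U)*(75 + U))
1/z(116 - 1*(-75)) = 1/(-6675 + (116 - 1*(-75))² - 14*(116 - 1*(-75))) = 1/(-6675 + (116 + 75)² - 14*(116 + 75)) = 1/(-6675 + 191² - 14*191) = 1/(-6675 + 36481 - 2674) = 1/27132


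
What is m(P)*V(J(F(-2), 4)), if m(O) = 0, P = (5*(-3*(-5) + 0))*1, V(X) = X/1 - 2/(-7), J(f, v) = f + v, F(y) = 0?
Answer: 0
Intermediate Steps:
V(X) = 2/7 + X (V(X) = X*1 - 2*(-1/7) = X + 2/7 = 2/7 + X)
P = 75 (P = (5*(15 + 0))*1 = (5*15)*1 = 75*1 = 75)
m(P)*V(J(F(-2), 4)) = 0*(2/7 + (0 + 4)) = 0*(2/7 + 4) = 0*(30/7) = 0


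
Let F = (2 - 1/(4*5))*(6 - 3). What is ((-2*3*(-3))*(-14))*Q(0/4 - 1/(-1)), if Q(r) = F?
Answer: -7371/5 ≈ -1474.2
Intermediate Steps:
F = 117/20 (F = (2 - 1/20)*3 = (39/20)*3 = 117/20 ≈ 5.8500)
Q(r) = 117/20
((-2*3*(-3))*(-14))*Q(0/4 - 1/(-1)) = ((-2*3*(-3))*(-14))*(117/20) = (-6*(-3)*(-14))*(117/20) = (18*(-14))*(117/20) = -252*117/20 = -7371/5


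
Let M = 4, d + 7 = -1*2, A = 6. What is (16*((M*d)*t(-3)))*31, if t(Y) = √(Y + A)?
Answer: -17856*√3 ≈ -30928.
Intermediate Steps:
t(Y) = √(6 + Y) (t(Y) = √(Y + 6) = √(6 + Y))
d = -9 (d = -7 - 1*2 = -7 - 2 = -9)
(16*((M*d)*t(-3)))*31 = (16*((4*(-9))*√(6 - 3)))*31 = (16*(-36*√3))*31 = -576*√3*31 = -17856*√3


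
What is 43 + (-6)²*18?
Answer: 691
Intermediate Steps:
43 + (-6)²*18 = 43 + 36*18 = 43 + 648 = 691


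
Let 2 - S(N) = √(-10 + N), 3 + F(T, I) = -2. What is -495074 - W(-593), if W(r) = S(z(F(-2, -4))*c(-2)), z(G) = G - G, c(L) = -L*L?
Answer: -495076 + I*√10 ≈ -4.9508e+5 + 3.1623*I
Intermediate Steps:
F(T, I) = -5 (F(T, I) = -3 - 2 = -5)
c(L) = -L²
z(G) = 0
S(N) = 2 - √(-10 + N)
W(r) = 2 - I*√10 (W(r) = 2 - √(-10 + 0*(-1*(-2)²)) = 2 - √(-10 + 0*(-1*4)) = 2 - √(-10 + 0*(-4)) = 2 - √(-10 + 0) = 2 - √(-10) = 2 - I*√10)
-495074 - W(-593) = -495074 - (2 - I*√10) = -495074 + (-2 + I*√10) = -495076 + I*√10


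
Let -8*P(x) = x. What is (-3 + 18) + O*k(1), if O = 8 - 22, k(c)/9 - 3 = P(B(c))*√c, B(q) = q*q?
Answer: -1389/4 ≈ -347.25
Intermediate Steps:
B(q) = q²
P(x) = -x/8
k(c) = 27 - 9*c^(5/2)/8 (k(c) = 27 + 9*((-c²/8)*√c) = 27 + 9*(-c^(5/2)/8) = 27 - 9*c^(5/2)/8)
O = -14
(-3 + 18) + O*k(1) = (-3 + 18) - 14*(27 - 9*1^(5/2)/8) = 15 - 14*(27 - 9/8*1) = 15 - 14*(27 - 9/8) = 15 - 14*207/8 = 15 - 1449/4 = -1389/4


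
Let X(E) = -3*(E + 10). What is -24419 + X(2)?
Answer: -24455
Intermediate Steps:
X(E) = -30 - 3*E (X(E) = -3*(10 + E) = -30 - 3*E)
-24419 + X(2) = -24419 + (-30 - 3*2) = -24419 + (-30 - 6) = -24419 - 36 = -24455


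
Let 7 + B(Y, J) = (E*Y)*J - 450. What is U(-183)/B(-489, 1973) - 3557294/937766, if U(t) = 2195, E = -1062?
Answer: -1822425511577994/480424066000031 ≈ -3.7934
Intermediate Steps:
B(Y, J) = -457 - 1062*J*Y (B(Y, J) = -7 + ((-1062*Y)*J - 450) = -7 + (-1062*J*Y - 450) = -7 + (-450 - 1062*J*Y) = -457 - 1062*J*Y)
U(-183)/B(-489, 1973) - 3557294/937766 = 2195/(-457 - 1062*1973*(-489)) - 3557294/937766 = 2195/(-457 + 1024614414) - 3557294*1/937766 = 2195/1024613957 - 1778647/468883 = -1822425511577994/480424066000031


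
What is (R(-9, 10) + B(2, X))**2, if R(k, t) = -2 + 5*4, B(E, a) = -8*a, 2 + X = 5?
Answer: 36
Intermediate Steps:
X = 3 (X = -2 + 5 = 3)
R(k, t) = 18 (R(k, t) = -2 + 20 = 18)
(R(-9, 10) + B(2, X))**2 = (18 - 8*3)**2 = (18 - 24)**2 = (-6)**2 = 36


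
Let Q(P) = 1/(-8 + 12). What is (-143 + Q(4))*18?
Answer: -5139/2 ≈ -2569.5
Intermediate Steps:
Q(P) = ¼ (Q(P) = 1/4 = ¼)
(-143 + Q(4))*18 = (-143 + ¼)*18 = -571/4*18 = -5139/2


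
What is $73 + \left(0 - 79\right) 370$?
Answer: $-29157$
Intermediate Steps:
$73 + \left(0 - 79\right) 370 = 73 - 29230 = -29157$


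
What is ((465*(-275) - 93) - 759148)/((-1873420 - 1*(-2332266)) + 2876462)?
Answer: -221779/833827 ≈ -0.26598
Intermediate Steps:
((465*(-275) - 93) - 759148)/((-1873420 - 1*(-2332266)) + 2876462) = ((-127875 - 93) - 759148)/((-1873420 + 2332266) + 2876462) = (-127968 - 759148)/(458846 + 2876462) = -887116/3335308 = -887116*1/3335308 = -221779/833827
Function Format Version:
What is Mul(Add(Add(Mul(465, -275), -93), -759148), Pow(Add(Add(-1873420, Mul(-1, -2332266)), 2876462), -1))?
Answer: Rational(-221779, 833827) ≈ -0.26598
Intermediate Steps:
Mul(Add(Add(Mul(465, -275), -93), -759148), Pow(Add(Add(-1873420, Mul(-1, -2332266)), 2876462), -1)) = Mul(Add(Add(-127875, -93), -759148), Pow(Add(Add(-1873420, 2332266), 2876462), -1)) = Mul(Add(-127968, -759148), Pow(Add(458846, 2876462), -1)) = Mul(-887116, Pow(3335308, -1)) = Mul(-887116, Rational(1, 3335308)) = Rational(-221779, 833827)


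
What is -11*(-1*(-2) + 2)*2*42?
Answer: -3696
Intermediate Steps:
-11*(-1*(-2) + 2)*2*42 = -11*(2 + 2)*2*42 = -44*2*42 = -11*8*42 = -88*42 = -3696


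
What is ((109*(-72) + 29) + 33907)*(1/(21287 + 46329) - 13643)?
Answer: -3008223868707/8452 ≈ -3.5592e+8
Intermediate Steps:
((109*(-72) + 29) + 33907)*(1/(21287 + 46329) - 13643) = ((-7848 + 29) + 33907)*(1/67616 - 13643) = (-7819 + 33907)*(1/67616 - 13643) = 26088*(-922485087/67616) = -3008223868707/8452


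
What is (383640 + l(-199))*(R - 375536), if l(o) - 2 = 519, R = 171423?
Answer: -78412254193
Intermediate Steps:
l(o) = 521 (l(o) = 2 + 519 = 521)
(383640 + l(-199))*(R - 375536) = (383640 + 521)*(171423 - 375536) = 384161*(-204113) = -78412254193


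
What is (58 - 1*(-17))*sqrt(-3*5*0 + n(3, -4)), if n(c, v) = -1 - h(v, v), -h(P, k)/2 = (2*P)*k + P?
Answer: 75*sqrt(55) ≈ 556.21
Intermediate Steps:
h(P, k) = -2*P - 4*P*k (h(P, k) = -2*((2*P)*k + P) = -2*(2*P*k + P) = -2*(P + 2*P*k) = -2*P - 4*P*k)
n(c, v) = -1 + 2*v*(1 + 2*v) (n(c, v) = -1 - (-2)*v*(1 + 2*v) = -1 + 2*v*(1 + 2*v))
(58 - 1*(-17))*sqrt(-3*5*0 + n(3, -4)) = (58 - 1*(-17))*sqrt(-3*5*0 + (-1 + 2*(-4)*(1 + 2*(-4)))) = (58 + 17)*sqrt(-15*0 + (-1 + 2*(-4)*(1 - 8))) = 75*sqrt(0 + (-1 + 2*(-4)*(-7))) = 75*sqrt(0 + (-1 + 56)) = 75*sqrt(0 + 55) = 75*sqrt(55)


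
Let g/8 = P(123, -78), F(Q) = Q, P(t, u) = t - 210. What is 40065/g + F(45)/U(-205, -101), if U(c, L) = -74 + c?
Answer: -415165/7192 ≈ -57.726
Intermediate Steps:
P(t, u) = -210 + t
g = -696 (g = 8*(-210 + 123) = 8*(-87) = -696)
40065/g + F(45)/U(-205, -101) = 40065/(-696) + 45/(-74 - 205) = 40065*(-1/696) + 45/(-279) = -13355/232 + 45*(-1/279) = -13355/232 - 5/31 = -415165/7192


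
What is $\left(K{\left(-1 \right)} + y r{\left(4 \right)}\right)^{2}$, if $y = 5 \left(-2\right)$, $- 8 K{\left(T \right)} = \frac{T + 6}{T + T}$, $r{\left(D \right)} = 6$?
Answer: $\frac{912025}{256} \approx 3562.6$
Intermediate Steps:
$K{\left(T \right)} = - \frac{6 + T}{16 T}$ ($K{\left(T \right)} = - \frac{\left(T + 6\right) \frac{1}{T + T}}{8} = - \frac{\left(6 + T\right) \frac{1}{2 T}}{8} = - \frac{\frac{1}{2} \frac{1}{T} \left(6 + T\right)}{8} = - \frac{6 + T}{16 T}$)
$y = -10$
$\left(K{\left(-1 \right)} + y r{\left(4 \right)}\right)^{2} = \left(\frac{-6 - -1}{16 \left(-1\right)} - 60\right)^{2} = \left(\frac{1}{16} \left(-1\right) \left(-6 + 1\right) - 60\right)^{2} = \left(\frac{1}{16} \left(-1\right) \left(-5\right) - 60\right)^{2} = \left(\frac{5}{16} - 60\right)^{2} = \left(- \frac{955}{16}\right)^{2} = \frac{912025}{256}$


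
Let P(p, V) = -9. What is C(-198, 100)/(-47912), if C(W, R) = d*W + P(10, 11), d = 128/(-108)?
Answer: -677/143736 ≈ -0.0047100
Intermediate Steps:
d = -32/27 (d = 128*(-1/108) = -32/27 ≈ -1.1852)
C(W, R) = -9 - 32*W/27 (C(W, R) = -32*W/27 - 9 = -9 - 32*W/27)
C(-198, 100)/(-47912) = (-9 - 32/27*(-198))/(-47912) = (-9 + 704/3)*(-1/47912) = (677/3)*(-1/47912) = -677/143736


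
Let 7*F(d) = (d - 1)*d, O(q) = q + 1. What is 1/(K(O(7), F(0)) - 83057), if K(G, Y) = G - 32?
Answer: -1/83081 ≈ -1.2036e-5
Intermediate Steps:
O(q) = 1 + q
F(d) = d*(-1 + d)/7 (F(d) = ((d - 1)*d)/7 = ((-1 + d)*d)/7 = (d*(-1 + d))/7 = d*(-1 + d)/7)
K(G, Y) = -32 + G
1/(K(O(7), F(0)) - 83057) = 1/((-32 + (1 + 7)) - 83057) = 1/((-32 + 8) - 83057) = 1/(-24 - 83057) = 1/(-83081) = -1/83081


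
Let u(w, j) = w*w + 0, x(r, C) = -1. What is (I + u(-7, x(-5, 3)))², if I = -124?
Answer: 5625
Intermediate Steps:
u(w, j) = w² (u(w, j) = w² + 0 = w²)
(I + u(-7, x(-5, 3)))² = (-124 + (-7)²)² = (-124 + 49)² = (-75)² = 5625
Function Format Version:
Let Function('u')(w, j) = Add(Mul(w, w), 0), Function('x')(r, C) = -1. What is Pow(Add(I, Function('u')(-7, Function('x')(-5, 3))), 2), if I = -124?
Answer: 5625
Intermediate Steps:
Function('u')(w, j) = Pow(w, 2) (Function('u')(w, j) = Add(Pow(w, 2), 0) = Pow(w, 2))
Pow(Add(I, Function('u')(-7, Function('x')(-5, 3))), 2) = Pow(Add(-124, Pow(-7, 2)), 2) = Pow(Add(-124, 49), 2) = Pow(-75, 2) = 5625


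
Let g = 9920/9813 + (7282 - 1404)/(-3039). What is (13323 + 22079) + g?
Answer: 117302281920/3313523 ≈ 35401.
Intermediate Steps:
g = -3059326/3313523 (g = 9920*(1/9813) + 5878*(-1/3039) = 9920/9813 - 5878/3039 = -3059326/3313523 ≈ -0.92328)
(13323 + 22079) + g = (13323 + 22079) - 3059326/3313523 = 35402 - 3059326/3313523 = 117302281920/3313523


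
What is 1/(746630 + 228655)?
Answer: 1/975285 ≈ 1.0253e-6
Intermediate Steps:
1/(746630 + 228655) = 1/975285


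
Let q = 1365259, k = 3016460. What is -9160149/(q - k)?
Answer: 9160149/1651201 ≈ 5.5476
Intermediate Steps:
-9160149/(q - k) = -9160149/(1365259 - 1*3016460) = -9160149/(1365259 - 3016460) = -9160149/(-1651201) = -9160149*(-1/1651201) = 9160149/1651201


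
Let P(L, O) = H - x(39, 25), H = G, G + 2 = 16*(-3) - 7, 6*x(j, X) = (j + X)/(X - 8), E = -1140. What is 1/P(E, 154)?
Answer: -51/2939 ≈ -0.017353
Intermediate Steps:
x(j, X) = (X + j)/(6*(-8 + X)) (x(j, X) = ((j + X)/(X - 8))/6 = ((X + j)/(-8 + X))/6 = (X + j)/(6*(-8 + X)))
G = -57 (G = -2 + (16*(-3) - 7) = -2 + (-48 - 7) = -2 - 55 = -57)
H = -57
P(L, O) = -2939/51 (P(L, O) = -57 - (25 + 39)/(6*(-8 + 25)) = -57 - 64/(6*17) = -57 - 1*32/51 = -57 - 32/51 = -2939/51)
1/P(E, 154) = 1/(-2939/51) = -51/2939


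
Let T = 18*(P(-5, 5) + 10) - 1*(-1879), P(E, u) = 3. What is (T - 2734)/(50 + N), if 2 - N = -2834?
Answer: -207/962 ≈ -0.21518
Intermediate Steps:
N = 2836 (N = 2 - 1*(-2834) = 2 + 2834 = 2836)
T = 2113 (T = 18*(3 + 10) - 1*(-1879) = 18*13 + 1879 = 234 + 1879 = 2113)
(T - 2734)/(50 + N) = (2113 - 2734)/(50 + 2836) = -621/2886 = -621*1/2886 = -207/962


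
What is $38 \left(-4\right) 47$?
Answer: $-7144$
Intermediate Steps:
$38 \left(-4\right) 47 = \left(-152\right) 47 = -7144$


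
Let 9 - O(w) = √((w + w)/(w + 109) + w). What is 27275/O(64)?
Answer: 42467175/2813 + 1091000*√1211/2813 ≈ 28593.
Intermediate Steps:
O(w) = 9 - √(w + 2*w/(109 + w)) (O(w) = 9 - √((w + w)/(w + 109) + w) = 9 - √((2*w)/(109 + w) + w) = 9 - √(2*w/(109 + w) + w) = 9 - √(w + 2*w/(109 + w)))
27275/O(64) = 27275/(9 - √(64*(111 + 64)/(109 + 64))) = 27275/(9 - √(64*175/173)) = 27275/(9 - √(64*(1/173)*175)) = 27275/(9 - √(11200/173)) = 27275/(9 - 40*√1211/173)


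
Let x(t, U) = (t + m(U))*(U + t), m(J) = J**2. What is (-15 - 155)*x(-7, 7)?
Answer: 0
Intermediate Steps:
x(t, U) = (U + t)*(t + U**2) (x(t, U) = (t + U**2)*(U + t) = (U + t)*(t + U**2))
(-15 - 155)*x(-7, 7) = (-15 - 155)*(7**3 + (-7)**2 + 7*(-7) - 7*7**2) = -170*(343 + 49 - 49 - 7*49) = -170*(343 + 49 - 49 - 343) = -170*0 = 0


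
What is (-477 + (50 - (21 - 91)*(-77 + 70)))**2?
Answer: 840889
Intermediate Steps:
(-477 + (50 - (21 - 91)*(-77 + 70)))**2 = (-477 + (50 - (-70)*(-7)))**2 = (-477 + (50 - 1*490))**2 = (-477 + (50 - 490))**2 = (-477 - 440)**2 = (-917)**2 = 840889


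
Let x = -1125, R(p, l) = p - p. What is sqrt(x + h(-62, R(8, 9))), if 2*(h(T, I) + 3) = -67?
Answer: I*sqrt(4646)/2 ≈ 34.081*I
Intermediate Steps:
R(p, l) = 0
h(T, I) = -73/2 (h(T, I) = -3 + (1/2)*(-67) = -3 - 67/2 = -73/2)
sqrt(x + h(-62, R(8, 9))) = sqrt(-1125 - 73/2) = sqrt(-2323/2) = I*sqrt(4646)/2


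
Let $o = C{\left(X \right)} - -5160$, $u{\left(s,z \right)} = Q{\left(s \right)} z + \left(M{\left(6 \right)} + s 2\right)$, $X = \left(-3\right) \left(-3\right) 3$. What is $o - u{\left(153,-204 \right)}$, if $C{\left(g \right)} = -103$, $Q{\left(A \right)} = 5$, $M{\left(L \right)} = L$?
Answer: $5765$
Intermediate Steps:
$X = 27$ ($X = 9 \cdot 3 = 27$)
$u{\left(s,z \right)} = 6 + 2 s + 5 z$ ($u{\left(s,z \right)} = 5 z + \left(6 + s 2\right) = 5 z + \left(6 + 2 s\right) = 6 + 2 s + 5 z$)
$o = 5057$ ($o = -103 - -5160 = -103 + 5160 = 5057$)
$o - u{\left(153,-204 \right)} = 5057 - \left(6 + 2 \cdot 153 + 5 \left(-204\right)\right) = 5057 - \left(6 + 306 - 1020\right) = 5057 - -708 = 5057 + 708 = 5765$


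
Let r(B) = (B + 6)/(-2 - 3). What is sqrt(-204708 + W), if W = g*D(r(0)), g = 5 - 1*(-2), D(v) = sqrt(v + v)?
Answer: sqrt(-5117700 + 70*I*sqrt(15))/5 ≈ 0.011984 + 452.45*I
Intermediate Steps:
r(B) = -6/5 - B/5 (r(B) = (6 + B)/(-5) = (6 + B)*(-1/5) = -6/5 - B/5)
D(v) = sqrt(2)*sqrt(v) (D(v) = sqrt(2*v) = sqrt(2)*sqrt(v))
g = 7 (g = 5 + 2 = 7)
W = 14*I*sqrt(15)/5 (W = 7*(sqrt(2)*sqrt(-6/5 - 1/5*0)) = 7*(sqrt(2)*sqrt(-6/5 + 0)) = 7*(sqrt(2)*sqrt(-6/5)) = 7*(sqrt(2)*(I*sqrt(30)/5)) = 7*(2*I*sqrt(15)/5) = 14*I*sqrt(15)/5 ≈ 10.844*I)
sqrt(-204708 + W) = sqrt(-204708 + 14*I*sqrt(15)/5)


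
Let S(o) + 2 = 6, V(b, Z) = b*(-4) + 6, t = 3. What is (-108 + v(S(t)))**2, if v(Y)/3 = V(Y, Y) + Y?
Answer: 15876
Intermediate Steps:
V(b, Z) = 6 - 4*b (V(b, Z) = -4*b + 6 = 6 - 4*b)
S(o) = 4 (S(o) = -2 + 6 = 4)
v(Y) = 18 - 9*Y (v(Y) = 3*((6 - 4*Y) + Y) = 3*(6 - 3*Y) = 18 - 9*Y)
(-108 + v(S(t)))**2 = (-108 + (18 - 9*4))**2 = (-108 + (18 - 36))**2 = (-108 - 18)**2 = (-126)**2 = 15876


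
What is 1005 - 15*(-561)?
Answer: 9420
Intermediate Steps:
1005 - 15*(-561) = 1005 + 8415 = 9420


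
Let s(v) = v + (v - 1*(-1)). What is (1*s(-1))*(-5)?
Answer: 5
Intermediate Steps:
s(v) = 1 + 2*v (s(v) = v + (v + 1) = v + (1 + v) = 1 + 2*v)
(1*s(-1))*(-5) = (1*(1 + 2*(-1)))*(-5) = (1*(1 - 2))*(-5) = (1*(-1))*(-5) = -1*(-5) = 5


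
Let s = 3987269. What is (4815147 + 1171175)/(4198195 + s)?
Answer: 2993161/4092732 ≈ 0.73134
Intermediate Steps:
(4815147 + 1171175)/(4198195 + s) = (4815147 + 1171175)/(4198195 + 3987269) = 5986322/8185464 = 5986322*(1/8185464) = 2993161/4092732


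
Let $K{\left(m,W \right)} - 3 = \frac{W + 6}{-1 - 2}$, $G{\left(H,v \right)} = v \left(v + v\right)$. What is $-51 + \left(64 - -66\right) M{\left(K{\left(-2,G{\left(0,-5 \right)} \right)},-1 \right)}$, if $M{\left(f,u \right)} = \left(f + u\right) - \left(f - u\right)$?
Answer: $-311$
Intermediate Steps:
$G{\left(H,v \right)} = 2 v^{2}$ ($G{\left(H,v \right)} = v 2 v = 2 v^{2}$)
$K{\left(m,W \right)} = 1 - \frac{W}{3}$ ($K{\left(m,W \right)} = 3 + \frac{W + 6}{-1 - 2} = 3 + \frac{6 + W}{-3} = 3 + \left(6 + W\right) \left(- \frac{1}{3}\right) = 3 - \left(2 + \frac{W}{3}\right) = 1 - \frac{W}{3}$)
$M{\left(f,u \right)} = 2 u$
$-51 + \left(64 - -66\right) M{\left(K{\left(-2,G{\left(0,-5 \right)} \right)},-1 \right)} = -51 + \left(64 - -66\right) 2 \left(-1\right) = -51 + \left(64 + 66\right) \left(-2\right) = -51 + 130 \left(-2\right) = -51 - 260 = -311$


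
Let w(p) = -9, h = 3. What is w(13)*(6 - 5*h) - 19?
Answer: 62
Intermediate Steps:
w(13)*(6 - 5*h) - 19 = -9*(6 - 5*3) - 19 = -9*(6 - 15) - 19 = -9*(-9) - 19 = 81 - 19 = 62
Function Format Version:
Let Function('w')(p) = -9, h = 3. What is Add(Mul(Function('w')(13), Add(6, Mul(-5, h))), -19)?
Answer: 62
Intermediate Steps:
Add(Mul(Function('w')(13), Add(6, Mul(-5, h))), -19) = Add(Mul(-9, Add(6, Mul(-5, 3))), -19) = Add(Mul(-9, Add(6, -15)), -19) = Add(Mul(-9, -9), -19) = Add(81, -19) = 62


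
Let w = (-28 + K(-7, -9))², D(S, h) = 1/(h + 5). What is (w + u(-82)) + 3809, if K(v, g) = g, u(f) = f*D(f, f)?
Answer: 398788/77 ≈ 5179.1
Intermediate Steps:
D(S, h) = 1/(5 + h)
u(f) = f/(5 + f)
w = 1369 (w = (-28 - 9)² = (-37)² = 1369)
(w + u(-82)) + 3809 = (1369 - 82/(5 - 82)) + 3809 = (1369 - 82/(-77)) + 3809 = (1369 - 82*(-1/77)) + 3809 = (1369 + 82/77) + 3809 = 105495/77 + 3809 = 398788/77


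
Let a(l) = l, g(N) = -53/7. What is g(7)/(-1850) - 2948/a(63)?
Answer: -5453323/116550 ≈ -46.790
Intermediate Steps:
g(N) = -53/7 (g(N) = -53*1/7 = -53/7)
g(7)/(-1850) - 2948/a(63) = -53/7/(-1850) - 2948/63 = -53/7*(-1/1850) - 2948*1/63 = 53/12950 - 2948/63 = -5453323/116550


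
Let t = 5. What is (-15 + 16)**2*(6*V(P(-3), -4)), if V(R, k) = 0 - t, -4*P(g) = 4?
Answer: -30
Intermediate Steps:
P(g) = -1 (P(g) = -1/4*4 = -1)
V(R, k) = -5 (V(R, k) = 0 - 1*5 = 0 - 5 = -5)
(-15 + 16)**2*(6*V(P(-3), -4)) = (-15 + 16)**2*(6*(-5)) = 1**2*(-30) = 1*(-30) = -30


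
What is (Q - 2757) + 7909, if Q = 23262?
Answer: 28414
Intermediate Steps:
(Q - 2757) + 7909 = (23262 - 2757) + 7909 = 20505 + 7909 = 28414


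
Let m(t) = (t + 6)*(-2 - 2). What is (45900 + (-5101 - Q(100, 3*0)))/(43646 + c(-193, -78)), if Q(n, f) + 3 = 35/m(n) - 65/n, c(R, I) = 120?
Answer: 86501793/92783920 ≈ 0.93229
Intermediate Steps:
m(t) = -24 - 4*t (m(t) = (6 + t)*(-4) = -24 - 4*t)
Q(n, f) = -3 - 65/n + 35/(-24 - 4*n) (Q(n, f) = -3 + (35/(-24 - 4*n) - 65/n) = -3 + (-65/n + 35/(-24 - 4*n)) = -3 - 65/n + 35/(-24 - 4*n))
(45900 + (-5101 - Q(100, 3*0)))/(43646 + c(-193, -78)) = (45900 + (-5101 - (-1560 - 367*100 - 12*100²)/(4*100*(6 + 100))))/(43646 + 120) = (45900 + (-5101 - (-1560 - 36700 - 12*10000)/(4*100*106)))/43766 = (45900 + (-5101 - (-1560 - 36700 - 120000)/(4*100*106)))*(1/43766) = (45900 + (-5101 - (-158260)/(4*100*106)))*(1/43766) = (45900 + (-5101 - 1*(-7913/2120)))*(1/43766) = (45900 + (-5101 + 7913/2120))*(1/43766) = (45900 - 10806207/2120)*(1/43766) = (86501793/2120)*(1/43766) = 86501793/92783920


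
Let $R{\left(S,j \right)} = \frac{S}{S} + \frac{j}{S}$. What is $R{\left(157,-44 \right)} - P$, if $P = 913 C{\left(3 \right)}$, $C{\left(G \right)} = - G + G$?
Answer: $\frac{113}{157} \approx 0.71975$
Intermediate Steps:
$C{\left(G \right)} = 0$
$R{\left(S,j \right)} = 1 + \frac{j}{S}$
$P = 0$ ($P = 913 \cdot 0 = 0$)
$R{\left(157,-44 \right)} - P = \frac{157 - 44}{157} - 0 = \frac{1}{157} \cdot 113 + 0 = \frac{113}{157} + 0 = \frac{113}{157}$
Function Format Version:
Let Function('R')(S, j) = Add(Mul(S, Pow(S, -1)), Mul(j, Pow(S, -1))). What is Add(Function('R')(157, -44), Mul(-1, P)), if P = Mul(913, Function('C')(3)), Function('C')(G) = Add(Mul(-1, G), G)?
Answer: Rational(113, 157) ≈ 0.71975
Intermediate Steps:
Function('C')(G) = 0
Function('R')(S, j) = Add(1, Mul(j, Pow(S, -1)))
P = 0 (P = Mul(913, 0) = 0)
Add(Function('R')(157, -44), Mul(-1, P)) = Add(Mul(Pow(157, -1), Add(157, -44)), Mul(-1, 0)) = Add(Mul(Rational(1, 157), 113), 0) = Add(Rational(113, 157), 0) = Rational(113, 157)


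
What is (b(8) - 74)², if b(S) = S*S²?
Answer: 191844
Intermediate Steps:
b(S) = S³
(b(8) - 74)² = (8³ - 74)² = (512 - 74)² = 438² = 191844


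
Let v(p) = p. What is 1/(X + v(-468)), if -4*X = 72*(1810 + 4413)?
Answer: -1/112482 ≈ -8.8903e-6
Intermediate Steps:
X = -112014 (X = -18*(1810 + 4413) = -18*6223 = -¼*448056 = -112014)
1/(X + v(-468)) = 1/(-112014 - 468) = 1/(-112482) = -1/112482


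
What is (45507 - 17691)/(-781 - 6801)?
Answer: -13908/3791 ≈ -3.6687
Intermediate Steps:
(45507 - 17691)/(-781 - 6801) = 27816/(-7582) = 27816*(-1/7582) = -13908/3791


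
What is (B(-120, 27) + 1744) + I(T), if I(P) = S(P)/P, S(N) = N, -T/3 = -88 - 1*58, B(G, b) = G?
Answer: 1625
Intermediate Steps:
T = 438 (T = -3*(-88 - 1*58) = -3*(-88 - 58) = -3*(-146) = 438)
I(P) = 1 (I(P) = P/P = 1)
(B(-120, 27) + 1744) + I(T) = (-120 + 1744) + 1 = 1624 + 1 = 1625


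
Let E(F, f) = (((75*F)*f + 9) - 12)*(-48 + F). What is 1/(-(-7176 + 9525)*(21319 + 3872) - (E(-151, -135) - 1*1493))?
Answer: 1/245073362 ≈ 4.0804e-9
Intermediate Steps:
E(F, f) = (-48 + F)*(-3 + 75*F*f) (E(F, f) = ((75*F*f + 9) - 12)*(-48 + F) = ((9 + 75*F*f) - 12)*(-48 + F) = (-3 + 75*F*f)*(-48 + F) = (-48 + F)*(-3 + 75*F*f))
1/(-(-7176 + 9525)*(21319 + 3872) - (E(-151, -135) - 1*1493)) = 1/(-(-7176 + 9525)*(21319 + 3872) - ((144 - 3*(-151) - 3600*(-151)*(-135) + 75*(-135)*(-151)²) - 1*1493)) = 1/(-2349*25191 - ((144 + 453 - 73386000 + 75*(-135)*22801) - 1493)) = 1/(-1*59173659 - ((144 + 453 - 73386000 - 230860125) - 1493)) = 1/(-59173659 - (-304245528 - 1493)) = 1/(-59173659 - 1*(-304247021)) = 1/(-59173659 + 304247021) = 1/245073362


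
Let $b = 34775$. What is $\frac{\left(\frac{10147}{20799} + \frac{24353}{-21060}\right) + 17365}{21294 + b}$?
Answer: $\frac{845116110097}{2728859166540} \approx 0.3097$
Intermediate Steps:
$\frac{\left(\frac{10147}{20799} + \frac{24353}{-21060}\right) + 17365}{21294 + b} = \frac{\left(\frac{10147}{20799} + \frac{24353}{-21060}\right) + 17365}{21294 + 34775} = \frac{\left(10147 \cdot \frac{1}{20799} + 24353 \left(- \frac{1}{21060}\right)\right) + 17365}{56069} = \left(\left(\frac{10147}{20799} - \frac{24353}{21060}\right) + 17365\right) \frac{1}{56069} = \left(- \frac{32535803}{48669660} + 17365\right) \frac{1}{56069} = \frac{845116110097}{48669660} \cdot \frac{1}{56069} = \frac{845116110097}{2728859166540}$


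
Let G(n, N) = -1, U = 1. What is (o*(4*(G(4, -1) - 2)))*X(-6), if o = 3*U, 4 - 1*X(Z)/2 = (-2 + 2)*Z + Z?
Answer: -720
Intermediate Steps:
X(Z) = 8 - 2*Z (X(Z) = 8 - 2*((-2 + 2)*Z + Z) = 8 - 2*(0*Z + Z) = 8 - 2*(0 + Z) = 8 - 2*Z)
o = 3 (o = 3*1 = 3)
(o*(4*(G(4, -1) - 2)))*X(-6) = (3*(4*(-1 - 2)))*(8 - 2*(-6)) = (3*(4*(-3)))*(8 + 12) = (3*(-12))*20 = -36*20 = -720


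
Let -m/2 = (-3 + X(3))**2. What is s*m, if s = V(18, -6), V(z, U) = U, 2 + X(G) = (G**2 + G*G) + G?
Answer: 3072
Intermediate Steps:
X(G) = -2 + G + 2*G**2 (X(G) = -2 + ((G**2 + G*G) + G) = -2 + ((G**2 + G**2) + G) = -2 + (2*G**2 + G) = -2 + (G + 2*G**2) = -2 + G + 2*G**2)
s = -6
m = -512 (m = -2*(-3 + (-2 + 3 + 2*3**2))**2 = -2*(-3 + (-2 + 3 + 2*9))**2 = -2*(-3 + (-2 + 3 + 18))**2 = -2*(-3 + 19)**2 = -2*16**2 = -2*256 = -512)
s*m = -6*(-512) = 3072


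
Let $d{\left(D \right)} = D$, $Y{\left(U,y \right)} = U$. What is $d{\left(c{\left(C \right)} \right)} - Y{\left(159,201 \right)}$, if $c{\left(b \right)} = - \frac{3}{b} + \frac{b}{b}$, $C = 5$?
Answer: $- \frac{793}{5} \approx -158.6$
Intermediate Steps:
$c{\left(b \right)} = 1 - \frac{3}{b}$ ($c{\left(b \right)} = - \frac{3}{b} + 1 = 1 - \frac{3}{b}$)
$d{\left(c{\left(C \right)} \right)} - Y{\left(159,201 \right)} = \frac{-3 + 5}{5} - 159 = \frac{1}{5} \cdot 2 - 159 = \frac{2}{5} - 159 = - \frac{793}{5}$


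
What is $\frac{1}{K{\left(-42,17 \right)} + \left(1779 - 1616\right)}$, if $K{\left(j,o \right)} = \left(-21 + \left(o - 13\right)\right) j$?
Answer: $\frac{1}{877} \approx 0.0011403$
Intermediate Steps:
$K{\left(j,o \right)} = j \left(-34 + o\right)$ ($K{\left(j,o \right)} = \left(-21 + \left(-13 + o\right)\right) j = \left(-34 + o\right) j = j \left(-34 + o\right)$)
$\frac{1}{K{\left(-42,17 \right)} + \left(1779 - 1616\right)} = \frac{1}{- 42 \left(-34 + 17\right) + \left(1779 - 1616\right)} = \frac{1}{\left(-42\right) \left(-17\right) + 163} = \frac{1}{714 + 163} = \frac{1}{877}$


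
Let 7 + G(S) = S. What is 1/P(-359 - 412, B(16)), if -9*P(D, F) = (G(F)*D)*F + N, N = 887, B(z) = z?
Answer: 9/110137 ≈ 8.1716e-5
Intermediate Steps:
G(S) = -7 + S
P(D, F) = -887/9 - D*F*(-7 + F)/9 (P(D, F) = -(((-7 + F)*D)*F + 887)/9 = -((D*(-7 + F))*F + 887)/9 = -(D*F*(-7 + F) + 887)/9 = -(887 + D*F*(-7 + F))/9 = -887/9 - D*F*(-7 + F)/9)
1/P(-359 - 412, B(16)) = 1/(-887/9 - ⅑*(-359 - 412)*16*(-7 + 16)) = 1/(-887/9 - ⅑*(-771)*16*9) = 1/(-887/9 + 12336) = 1/(110137/9) = 9/110137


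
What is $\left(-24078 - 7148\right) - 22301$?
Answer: $-53527$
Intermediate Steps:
$\left(-24078 - 7148\right) - 22301 = -31226 - 22301 = -53527$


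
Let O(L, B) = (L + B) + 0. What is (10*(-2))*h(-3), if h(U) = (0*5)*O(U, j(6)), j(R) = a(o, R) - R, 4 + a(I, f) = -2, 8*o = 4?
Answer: 0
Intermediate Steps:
o = ½ (o = (⅛)*4 = ½ ≈ 0.50000)
a(I, f) = -6 (a(I, f) = -4 - 2 = -6)
j(R) = -6 - R
O(L, B) = B + L (O(L, B) = (B + L) + 0 = B + L)
h(U) = 0 (h(U) = (0*5)*((-6 - 1*6) + U) = 0*((-6 - 6) + U) = 0*(-12 + U) = 0)
(10*(-2))*h(-3) = (10*(-2))*0 = -20*0 = 0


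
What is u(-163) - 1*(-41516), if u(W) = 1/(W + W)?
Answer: 13534215/326 ≈ 41516.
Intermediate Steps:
u(W) = 1/(2*W)
u(-163) - 1*(-41516) = (½)/(-163) - 1*(-41516) = (½)*(-1/163) + 41516 = -1/326 + 41516 = 13534215/326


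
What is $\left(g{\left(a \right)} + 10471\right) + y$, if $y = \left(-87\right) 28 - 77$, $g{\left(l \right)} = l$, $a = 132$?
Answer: $8090$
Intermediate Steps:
$y = -2513$ ($y = -2436 - 77 = -2513$)
$\left(g{\left(a \right)} + 10471\right) + y = \left(132 + 10471\right) - 2513 = 10603 - 2513 = 8090$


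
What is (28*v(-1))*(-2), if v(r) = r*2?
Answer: 112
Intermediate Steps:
v(r) = 2*r
(28*v(-1))*(-2) = (28*(2*(-1)))*(-2) = (28*(-2))*(-2) = -56*(-2) = 112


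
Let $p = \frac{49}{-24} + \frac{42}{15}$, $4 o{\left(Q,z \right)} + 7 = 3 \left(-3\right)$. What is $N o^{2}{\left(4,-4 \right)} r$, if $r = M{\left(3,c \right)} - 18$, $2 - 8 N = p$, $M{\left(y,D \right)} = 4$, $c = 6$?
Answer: $- \frac{1043}{30} \approx -34.767$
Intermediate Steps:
$o{\left(Q,z \right)} = -4$ ($o{\left(Q,z \right)} = - \frac{7}{4} + \frac{3 \left(-3\right)}{4} = - \frac{7}{4} + \frac{1}{4} \left(-9\right) = - \frac{7}{4} - \frac{9}{4} = -4$)
$p = \frac{91}{120}$ ($p = 49 \left(- \frac{1}{24}\right) + 42 \cdot \frac{1}{15} = - \frac{49}{24} + \frac{14}{5} = \frac{91}{120} \approx 0.75833$)
$N = \frac{149}{960}$ ($N = \frac{1}{4} - \frac{91}{960} = \frac{149}{960} \approx 0.15521$)
$r = -14$ ($r = 4 - 18 = -14$)
$N o^{2}{\left(4,-4 \right)} r = \frac{149 \left(-4\right)^{2}}{960} \left(-14\right) = \frac{149}{960} \cdot 16 \left(-14\right) = \frac{149}{60} \left(-14\right) = - \frac{1043}{30}$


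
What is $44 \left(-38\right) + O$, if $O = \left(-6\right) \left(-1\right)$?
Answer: $-1666$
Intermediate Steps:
$O = 6$
$44 \left(-38\right) + O = 44 \left(-38\right) + 6 = -1672 + 6 = -1666$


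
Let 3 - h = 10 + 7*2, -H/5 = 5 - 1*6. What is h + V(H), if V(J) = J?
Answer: -16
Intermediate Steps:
H = 5 (H = -5*(5 - 1*6) = -5*(5 - 6) = -5*(-1) = 5)
h = -21 (h = 3 - (10 + 7*2) = 3 - (10 + 14) = 3 - 1*24 = 3 - 24 = -21)
h + V(H) = -21 + 5 = -16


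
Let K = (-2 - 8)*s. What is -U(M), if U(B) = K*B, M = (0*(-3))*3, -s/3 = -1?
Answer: 0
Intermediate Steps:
s = 3 (s = -3*(-1) = 3)
K = -30 (K = (-2 - 8)*3 = -10*3 = -30)
M = 0 (M = 0*3 = 0)
U(B) = -30*B
-U(M) = -(-30)*0 = -1*0 = 0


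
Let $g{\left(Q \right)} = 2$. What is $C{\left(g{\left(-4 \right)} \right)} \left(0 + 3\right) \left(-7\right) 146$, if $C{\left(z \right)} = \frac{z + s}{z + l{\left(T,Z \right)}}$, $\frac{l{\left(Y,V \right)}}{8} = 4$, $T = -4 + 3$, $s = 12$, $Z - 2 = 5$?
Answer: $- \frac{21462}{17} \approx -1262.5$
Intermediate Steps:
$Z = 7$ ($Z = 2 + 5 = 7$)
$T = -1$
$l{\left(Y,V \right)} = 32$ ($l{\left(Y,V \right)} = 8 \cdot 4 = 32$)
$C{\left(z \right)} = \frac{12 + z}{32 + z}$ ($C{\left(z \right)} = \frac{z + 12}{z + 32} = \frac{12 + z}{32 + z}$)
$C{\left(g{\left(-4 \right)} \right)} \left(0 + 3\right) \left(-7\right) 146 = \frac{12 + 2}{32 + 2} \left(0 + 3\right) \left(-7\right) 146 = \frac{1}{34} \cdot 14 \cdot 3 \left(-7\right) 146 = \frac{1}{34} \cdot 14 \left(-21\right) 146 = \frac{7}{17} \left(-21\right) 146 = \left(- \frac{147}{17}\right) 146 = - \frac{21462}{17}$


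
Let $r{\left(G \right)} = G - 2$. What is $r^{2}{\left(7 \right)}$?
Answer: $25$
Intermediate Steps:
$r{\left(G \right)} = -2 + G$
$r^{2}{\left(7 \right)} = \left(-2 + 7\right)^{2} = 5^{2} = 25$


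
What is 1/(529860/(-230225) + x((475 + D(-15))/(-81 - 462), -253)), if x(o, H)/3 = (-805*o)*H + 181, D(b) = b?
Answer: -8334145/4309261005697 ≈ -1.9340e-6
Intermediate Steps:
x(o, H) = 543 - 2415*H*o (x(o, H) = 3*((-805*o)*H + 181) = 3*(-805*H*o + 181) = 3*(181 - 805*H*o) = 543 - 2415*H*o)
1/(529860/(-230225) + x((475 + D(-15))/(-81 - 462), -253)) = 1/(529860/(-230225) + (543 - 2415*(-253)*(475 - 15)/(-81 - 462))) = 1/(529860*(-1/230225) + (543 - 2415*(-253)*460/(-543))) = 1/(-105972/46045 + (543 - 2415*(-253)*460*(-1/543))) = 1/(-105972/46045 + (543 - 2415*(-253)*(-460/543))) = 1/(-105972/46045 + (543 - 93685900/181)) = 1/(-105972/46045 - 93587617/181) = 1/(-4309261005697/8334145) = -8334145/4309261005697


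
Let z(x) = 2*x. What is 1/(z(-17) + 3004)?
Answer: 1/2970 ≈ 0.00033670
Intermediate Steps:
1/(z(-17) + 3004) = 1/(2*(-17) + 3004) = 1/(-34 + 3004) = 1/2970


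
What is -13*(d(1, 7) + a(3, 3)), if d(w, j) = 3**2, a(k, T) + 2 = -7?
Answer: 0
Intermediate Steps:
a(k, T) = -9 (a(k, T) = -2 - 7 = -9)
d(w, j) = 9
-13*(d(1, 7) + a(3, 3)) = -13*(9 - 9) = -13*0 = 0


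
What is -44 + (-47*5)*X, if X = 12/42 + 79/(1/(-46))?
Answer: 5977152/7 ≈ 8.5388e+5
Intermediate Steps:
X = -25436/7 (X = 12*(1/42) + 79/(-1/46) = 2/7 + 79*(-46) = 2/7 - 3634 = -25436/7 ≈ -3633.7)
-44 + (-47*5)*X = -44 - 47*5*(-25436/7) = -44 - 235*(-25436/7) = -44 + 5977460/7 = 5977152/7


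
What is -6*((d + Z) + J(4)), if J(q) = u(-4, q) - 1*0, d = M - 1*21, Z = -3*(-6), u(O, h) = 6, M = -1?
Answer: -12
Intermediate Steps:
Z = 18
d = -22 (d = -1 - 1*21 = -1 - 21 = -22)
J(q) = 6 (J(q) = 6 - 1*0 = 6 + 0 = 6)
-6*((d + Z) + J(4)) = -6*((-22 + 18) + 6) = -6*(-4 + 6) = -6*2 = -12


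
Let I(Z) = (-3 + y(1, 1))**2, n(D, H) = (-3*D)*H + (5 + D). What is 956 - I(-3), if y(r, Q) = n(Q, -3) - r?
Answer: 835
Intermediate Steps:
n(D, H) = 5 + D - 3*D*H (n(D, H) = -3*D*H + (5 + D) = 5 + D - 3*D*H)
y(r, Q) = 5 - r + 10*Q (y(r, Q) = (5 + Q - 3*Q*(-3)) - r = (5 + Q + 9*Q) - r = (5 + 10*Q) - r = 5 - r + 10*Q)
I(Z) = 121 (I(Z) = (-3 + (5 - 1*1 + 10*1))**2 = (-3 + (5 - 1 + 10))**2 = (-3 + 14)**2 = 11**2 = 121)
956 - I(-3) = 956 - 1*121 = 956 - 121 = 835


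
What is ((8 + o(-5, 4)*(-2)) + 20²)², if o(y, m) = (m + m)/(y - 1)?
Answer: 1517824/9 ≈ 1.6865e+5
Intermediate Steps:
o(y, m) = 2*m/(-1 + y) (o(y, m) = (2*m)/(-1 + y) = 2*m/(-1 + y))
((8 + o(-5, 4)*(-2)) + 20²)² = ((8 + (2*4/(-1 - 5))*(-2)) + 20²)² = ((8 + (2*4/(-6))*(-2)) + 400)² = ((8 + (2*4*(-⅙))*(-2)) + 400)² = ((8 - 4/3*(-2)) + 400)² = ((8 + 8/3) + 400)² = (32/3 + 400)² = (1232/3)² = 1517824/9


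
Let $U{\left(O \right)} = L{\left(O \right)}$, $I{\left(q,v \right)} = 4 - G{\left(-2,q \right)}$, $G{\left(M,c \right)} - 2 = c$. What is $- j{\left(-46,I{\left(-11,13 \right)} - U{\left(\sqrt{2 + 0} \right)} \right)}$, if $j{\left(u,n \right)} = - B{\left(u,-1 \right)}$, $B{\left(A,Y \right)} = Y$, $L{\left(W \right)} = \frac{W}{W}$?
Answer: $-1$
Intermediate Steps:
$L{\left(W \right)} = 1$
$G{\left(M,c \right)} = 2 + c$
$I{\left(q,v \right)} = 2 - q$ ($I{\left(q,v \right)} = 4 - \left(2 + q\right) = 2 - q$)
$U{\left(O \right)} = 1$
$j{\left(u,n \right)} = 1$ ($j{\left(u,n \right)} = \left(-1\right) \left(-1\right) = 1$)
$- j{\left(-46,I{\left(-11,13 \right)} - U{\left(\sqrt{2 + 0} \right)} \right)} = \left(-1\right) 1 = -1$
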